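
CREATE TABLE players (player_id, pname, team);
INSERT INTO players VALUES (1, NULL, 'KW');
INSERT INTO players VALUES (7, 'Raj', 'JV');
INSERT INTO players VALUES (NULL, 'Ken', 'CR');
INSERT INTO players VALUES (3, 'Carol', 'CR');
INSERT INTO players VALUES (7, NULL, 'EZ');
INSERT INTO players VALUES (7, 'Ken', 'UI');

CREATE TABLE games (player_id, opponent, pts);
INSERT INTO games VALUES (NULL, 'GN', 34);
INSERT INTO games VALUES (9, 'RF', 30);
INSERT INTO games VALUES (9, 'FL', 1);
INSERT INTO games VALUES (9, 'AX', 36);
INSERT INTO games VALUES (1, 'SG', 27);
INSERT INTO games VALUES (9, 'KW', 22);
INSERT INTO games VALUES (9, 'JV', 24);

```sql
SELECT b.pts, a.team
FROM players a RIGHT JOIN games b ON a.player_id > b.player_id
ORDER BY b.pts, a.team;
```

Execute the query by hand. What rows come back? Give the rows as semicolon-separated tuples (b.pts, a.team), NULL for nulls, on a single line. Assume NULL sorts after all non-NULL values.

(1, NULL); (22, NULL); (24, NULL); (27, CR); (27, EZ); (27, JV); (27, UI); (30, NULL); (34, NULL); (36, NULL)

RIGHT JOIN keeps every row from `games`; unmatched rows get NULL for `players`'s columns.
Matching on a.player_id > b.player_id. A NULL in a compared column never satisfies the condition.
- a[0] player_id=1 → no match.
- a[1] player_id=7 → 1 match(es) in b → 1 row(s).
- a[2] player_id=NULL → no match.
- a[3] player_id=3 → 1 match(es) in b → 1 row(s).
- a[4] player_id=7 → 1 match(es) in b → 1 row(s).
- a[5] player_id=7 → 1 match(es) in b → 1 row(s).
- 6 row(s) from b found no a partner → padded with NULL.
After projecting and ordering:
b.pts | a.team
1 | NULL
22 | NULL
24 | NULL
27 | CR
27 | EZ
27 | JV
27 | UI
30 | NULL
34 | NULL
36 | NULL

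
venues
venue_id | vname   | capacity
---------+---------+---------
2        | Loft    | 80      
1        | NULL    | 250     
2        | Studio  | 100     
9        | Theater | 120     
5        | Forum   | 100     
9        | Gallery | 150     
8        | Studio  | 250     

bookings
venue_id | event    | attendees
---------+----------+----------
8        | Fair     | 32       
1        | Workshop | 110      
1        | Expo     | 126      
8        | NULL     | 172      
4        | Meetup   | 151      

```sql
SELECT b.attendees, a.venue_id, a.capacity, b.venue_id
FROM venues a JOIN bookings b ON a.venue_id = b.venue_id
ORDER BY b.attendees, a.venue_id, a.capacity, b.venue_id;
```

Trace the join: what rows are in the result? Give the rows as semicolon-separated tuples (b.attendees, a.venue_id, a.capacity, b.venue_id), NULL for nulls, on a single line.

(32, 8, 250, 8); (110, 1, 250, 1); (126, 1, 250, 1); (172, 8, 250, 8)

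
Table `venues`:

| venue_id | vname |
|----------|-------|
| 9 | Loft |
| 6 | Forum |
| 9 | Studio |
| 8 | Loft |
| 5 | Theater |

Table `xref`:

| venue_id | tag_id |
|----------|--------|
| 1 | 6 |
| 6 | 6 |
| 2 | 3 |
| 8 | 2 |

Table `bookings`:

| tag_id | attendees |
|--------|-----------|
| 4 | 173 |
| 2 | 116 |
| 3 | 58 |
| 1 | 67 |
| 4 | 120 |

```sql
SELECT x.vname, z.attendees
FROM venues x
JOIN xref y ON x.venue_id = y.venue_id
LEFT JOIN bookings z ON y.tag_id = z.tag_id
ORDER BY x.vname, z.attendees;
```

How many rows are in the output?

2

Evaluate left to right. First `venues x INNER JOIN xref y` on venue_id: 2 row(s).
Then LEFT JOIN `bookings z` on tag_id: each of those 2 rows is kept; rows whose y.tag_id has no match in z get NULL for z's columns.
Result: 2 row(s).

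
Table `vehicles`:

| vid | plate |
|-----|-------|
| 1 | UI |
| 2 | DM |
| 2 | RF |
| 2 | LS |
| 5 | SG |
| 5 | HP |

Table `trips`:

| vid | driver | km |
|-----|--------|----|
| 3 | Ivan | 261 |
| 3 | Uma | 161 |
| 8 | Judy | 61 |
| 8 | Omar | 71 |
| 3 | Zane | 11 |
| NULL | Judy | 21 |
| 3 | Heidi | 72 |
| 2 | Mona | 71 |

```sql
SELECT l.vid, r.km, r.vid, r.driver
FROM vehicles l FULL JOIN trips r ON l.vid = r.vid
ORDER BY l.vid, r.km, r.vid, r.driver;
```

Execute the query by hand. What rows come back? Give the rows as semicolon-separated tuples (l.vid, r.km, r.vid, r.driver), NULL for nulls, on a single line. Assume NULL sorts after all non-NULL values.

FULL OUTER JOIN keeps every row from both sides; unmatched rows get NULL for the other side's columns.
Matching on l.vid = r.vid. A NULL in a compared column never satisfies the condition.
Matched pairs: 3; unmatched l rows kept: 3; unmatched r rows kept: 7.

(1, NULL, NULL, NULL); (2, 71, 2, Mona); (2, 71, 2, Mona); (2, 71, 2, Mona); (5, NULL, NULL, NULL); (5, NULL, NULL, NULL); (NULL, 11, 3, Zane); (NULL, 21, NULL, Judy); (NULL, 61, 8, Judy); (NULL, 71, 8, Omar); (NULL, 72, 3, Heidi); (NULL, 161, 3, Uma); (NULL, 261, 3, Ivan)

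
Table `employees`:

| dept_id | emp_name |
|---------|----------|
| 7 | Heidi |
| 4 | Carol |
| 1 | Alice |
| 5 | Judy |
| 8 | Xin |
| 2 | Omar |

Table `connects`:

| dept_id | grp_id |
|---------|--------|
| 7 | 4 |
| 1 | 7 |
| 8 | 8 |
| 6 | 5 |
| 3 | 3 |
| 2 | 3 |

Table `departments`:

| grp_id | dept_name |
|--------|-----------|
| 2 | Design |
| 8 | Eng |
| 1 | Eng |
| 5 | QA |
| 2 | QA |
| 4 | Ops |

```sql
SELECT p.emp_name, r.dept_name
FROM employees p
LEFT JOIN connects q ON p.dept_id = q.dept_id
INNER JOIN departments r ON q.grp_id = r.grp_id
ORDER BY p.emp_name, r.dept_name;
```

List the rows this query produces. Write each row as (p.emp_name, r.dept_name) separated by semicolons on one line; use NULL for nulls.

(Heidi, Ops); (Xin, Eng)

Evaluate left to right. First `employees p LEFT JOIN connects q` on dept_id: 6 row(s).
Then INNER JOIN `departments r` on grp_id: keep only rows whose q.grp_id appears in r.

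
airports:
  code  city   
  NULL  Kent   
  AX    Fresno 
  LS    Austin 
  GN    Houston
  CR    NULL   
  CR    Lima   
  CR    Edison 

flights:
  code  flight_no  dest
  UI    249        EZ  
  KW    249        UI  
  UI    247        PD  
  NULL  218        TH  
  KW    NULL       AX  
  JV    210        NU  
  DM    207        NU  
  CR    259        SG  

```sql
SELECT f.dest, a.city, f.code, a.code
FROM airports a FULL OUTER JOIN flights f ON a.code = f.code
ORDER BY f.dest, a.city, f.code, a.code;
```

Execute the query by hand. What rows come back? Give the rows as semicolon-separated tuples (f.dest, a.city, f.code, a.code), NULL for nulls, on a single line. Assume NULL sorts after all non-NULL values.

(AX, NULL, KW, NULL); (EZ, NULL, UI, NULL); (NU, NULL, DM, NULL); (NU, NULL, JV, NULL); (PD, NULL, UI, NULL); (SG, Edison, CR, CR); (SG, Lima, CR, CR); (SG, NULL, CR, CR); (TH, NULL, NULL, NULL); (UI, NULL, KW, NULL); (NULL, Austin, NULL, LS); (NULL, Fresno, NULL, AX); (NULL, Houston, NULL, GN); (NULL, Kent, NULL, NULL)

FULL OUTER JOIN keeps every row from both sides; unmatched rows get NULL for the other side's columns.
Matching on a.code = f.code. A NULL in a compared column never satisfies the condition.
Matched pairs: 3; unmatched a rows kept: 4; unmatched f rows kept: 7.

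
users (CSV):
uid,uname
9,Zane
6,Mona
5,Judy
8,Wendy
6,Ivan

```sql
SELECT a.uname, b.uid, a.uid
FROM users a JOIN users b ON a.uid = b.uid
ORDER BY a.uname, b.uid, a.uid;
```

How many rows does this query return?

7

INNER JOIN keeps only pairs where the ON condition holds.
Matching on a.uid = b.uid.
Matched pairs: 7.
Total: 7 rows.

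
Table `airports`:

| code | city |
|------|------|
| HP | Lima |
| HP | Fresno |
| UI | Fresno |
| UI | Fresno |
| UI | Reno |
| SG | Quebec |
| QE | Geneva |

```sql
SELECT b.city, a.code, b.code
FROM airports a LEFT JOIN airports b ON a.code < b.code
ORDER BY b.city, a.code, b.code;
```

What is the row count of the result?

LEFT JOIN keeps every row from `airports a`; unmatched rows get NULL for `airports b`'s columns.
Matching on a.code < b.code.
- a row (code=HP): matches 5 b row(s) → 5 output row(s).
- a row (code=HP): matches 5 b row(s) → 5 output row(s).
- a row (code=UI): no match → kept, b columns NULL.
- a row (code=UI): no match → kept, b columns NULL.
- a row (code=UI): no match → kept, b columns NULL.
- a row (code=SG): matches 3 b row(s) → 3 output row(s).
- a row (code=QE): matches 4 b row(s) → 4 output row(s).
Total: 17 matched + 3 padded = 20 rows.

20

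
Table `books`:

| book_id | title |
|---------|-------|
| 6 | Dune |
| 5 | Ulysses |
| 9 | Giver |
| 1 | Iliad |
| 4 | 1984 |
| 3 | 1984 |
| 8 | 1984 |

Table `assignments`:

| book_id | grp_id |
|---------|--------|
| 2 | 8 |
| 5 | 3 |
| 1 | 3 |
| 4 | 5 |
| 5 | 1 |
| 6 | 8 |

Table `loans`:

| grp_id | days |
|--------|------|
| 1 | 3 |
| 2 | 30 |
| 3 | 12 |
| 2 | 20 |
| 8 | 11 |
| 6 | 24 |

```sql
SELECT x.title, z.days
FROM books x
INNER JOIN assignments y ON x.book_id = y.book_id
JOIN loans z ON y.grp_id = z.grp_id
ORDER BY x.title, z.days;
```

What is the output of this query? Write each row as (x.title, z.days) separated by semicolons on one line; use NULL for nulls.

Step 1 — x INNER JOIN y on book_id → 5 row(s).
Then INNER JOIN `loans z` on grp_id: keep only rows whose y.grp_id appears in z.

(Dune, 11); (Iliad, 12); (Ulysses, 3); (Ulysses, 12)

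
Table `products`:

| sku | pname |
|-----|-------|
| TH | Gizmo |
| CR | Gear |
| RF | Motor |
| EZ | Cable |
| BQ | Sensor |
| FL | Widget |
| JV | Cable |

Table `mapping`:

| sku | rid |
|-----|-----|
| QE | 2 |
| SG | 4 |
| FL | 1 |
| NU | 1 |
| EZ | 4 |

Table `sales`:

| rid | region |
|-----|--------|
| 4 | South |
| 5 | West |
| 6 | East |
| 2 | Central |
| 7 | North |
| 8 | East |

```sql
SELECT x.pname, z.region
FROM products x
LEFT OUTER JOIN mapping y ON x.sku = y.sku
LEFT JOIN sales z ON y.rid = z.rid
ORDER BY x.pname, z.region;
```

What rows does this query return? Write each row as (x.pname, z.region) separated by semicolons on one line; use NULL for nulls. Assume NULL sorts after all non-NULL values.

(Cable, South); (Cable, NULL); (Gear, NULL); (Gizmo, NULL); (Motor, NULL); (Sensor, NULL); (Widget, NULL)

Step 1 — x LEFT JOIN y on sku → 7 row(s).
Then LEFT JOIN `sales z` on rid: each of those 7 rows is kept; rows whose y.rid has no match in z get NULL for z's columns.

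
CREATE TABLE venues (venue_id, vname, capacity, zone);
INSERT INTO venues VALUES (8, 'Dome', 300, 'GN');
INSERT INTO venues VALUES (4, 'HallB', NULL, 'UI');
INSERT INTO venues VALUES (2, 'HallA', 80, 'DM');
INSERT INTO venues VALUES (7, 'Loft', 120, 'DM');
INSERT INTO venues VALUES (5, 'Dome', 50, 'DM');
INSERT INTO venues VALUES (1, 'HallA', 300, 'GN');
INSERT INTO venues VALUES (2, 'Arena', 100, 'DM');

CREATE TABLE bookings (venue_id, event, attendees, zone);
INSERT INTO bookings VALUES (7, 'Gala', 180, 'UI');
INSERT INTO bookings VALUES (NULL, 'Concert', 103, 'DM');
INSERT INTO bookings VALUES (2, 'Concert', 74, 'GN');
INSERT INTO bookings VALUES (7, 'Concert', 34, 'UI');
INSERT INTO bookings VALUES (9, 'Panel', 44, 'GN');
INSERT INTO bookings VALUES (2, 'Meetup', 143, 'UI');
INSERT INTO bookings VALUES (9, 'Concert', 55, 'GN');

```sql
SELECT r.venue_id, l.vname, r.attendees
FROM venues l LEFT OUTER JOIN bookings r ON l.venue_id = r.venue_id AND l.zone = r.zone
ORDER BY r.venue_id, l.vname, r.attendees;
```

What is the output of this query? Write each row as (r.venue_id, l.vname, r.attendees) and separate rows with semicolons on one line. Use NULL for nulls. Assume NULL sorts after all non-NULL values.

(NULL, Arena, NULL); (NULL, Dome, NULL); (NULL, Dome, NULL); (NULL, HallA, NULL); (NULL, HallA, NULL); (NULL, HallB, NULL); (NULL, Loft, NULL)

LEFT JOIN keeps every row from `venues`; unmatched rows get NULL for `bookings`'s columns.
Matching on l.venue_id = r.venue_id AND l.zone = r.zone. A NULL in a compared column never satisfies the condition.
Matched pairs: 0; unmatched l rows kept: 7.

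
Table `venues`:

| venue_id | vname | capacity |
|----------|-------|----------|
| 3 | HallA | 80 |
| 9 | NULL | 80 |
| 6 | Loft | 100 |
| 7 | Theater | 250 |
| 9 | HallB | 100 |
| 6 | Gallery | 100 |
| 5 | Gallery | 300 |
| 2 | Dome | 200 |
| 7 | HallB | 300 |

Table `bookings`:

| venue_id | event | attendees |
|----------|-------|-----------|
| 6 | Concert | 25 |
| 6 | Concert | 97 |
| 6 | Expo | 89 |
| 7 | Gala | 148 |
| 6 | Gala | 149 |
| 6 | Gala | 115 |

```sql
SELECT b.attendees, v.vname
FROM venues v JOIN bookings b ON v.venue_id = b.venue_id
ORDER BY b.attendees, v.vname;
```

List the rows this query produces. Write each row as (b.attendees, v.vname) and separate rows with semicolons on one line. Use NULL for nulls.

(25, Gallery); (25, Loft); (89, Gallery); (89, Loft); (97, Gallery); (97, Loft); (115, Gallery); (115, Loft); (148, HallB); (148, Theater); (149, Gallery); (149, Loft)

INNER JOIN keeps only pairs where the ON condition holds.
Matching on v.venue_id = b.venue_id.
- venue_id=3: no matching b row, dropped.
- venue_id=9: no matching b row, dropped.
- venue_id=6: 5 matching b row(s), so 5 row(s) emitted.
- venue_id=7: 1 matching b row(s), so 1 row(s) emitted.
- venue_id=9: no matching b row, dropped.
- venue_id=6: 5 matching b row(s), so 5 row(s) emitted.
- venue_id=5: no matching b row, dropped.
- venue_id=2: no matching b row, dropped.
- venue_id=7: 1 matching b row(s), so 1 row(s) emitted.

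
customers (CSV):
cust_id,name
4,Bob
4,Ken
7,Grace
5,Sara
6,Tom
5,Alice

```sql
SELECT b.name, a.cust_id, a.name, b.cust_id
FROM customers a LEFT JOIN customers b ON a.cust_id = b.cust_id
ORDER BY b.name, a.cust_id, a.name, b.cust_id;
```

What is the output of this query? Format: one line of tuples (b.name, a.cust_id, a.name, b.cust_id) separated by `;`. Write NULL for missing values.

LEFT JOIN keeps every row from `customers a`; unmatched rows get NULL for `customers b`'s columns.
Matching on a.cust_id = b.cust_id.
Matched pairs: 10; unmatched a rows kept: 0.

(Alice, 5, Alice, 5); (Alice, 5, Sara, 5); (Bob, 4, Bob, 4); (Bob, 4, Ken, 4); (Grace, 7, Grace, 7); (Ken, 4, Bob, 4); (Ken, 4, Ken, 4); (Sara, 5, Alice, 5); (Sara, 5, Sara, 5); (Tom, 6, Tom, 6)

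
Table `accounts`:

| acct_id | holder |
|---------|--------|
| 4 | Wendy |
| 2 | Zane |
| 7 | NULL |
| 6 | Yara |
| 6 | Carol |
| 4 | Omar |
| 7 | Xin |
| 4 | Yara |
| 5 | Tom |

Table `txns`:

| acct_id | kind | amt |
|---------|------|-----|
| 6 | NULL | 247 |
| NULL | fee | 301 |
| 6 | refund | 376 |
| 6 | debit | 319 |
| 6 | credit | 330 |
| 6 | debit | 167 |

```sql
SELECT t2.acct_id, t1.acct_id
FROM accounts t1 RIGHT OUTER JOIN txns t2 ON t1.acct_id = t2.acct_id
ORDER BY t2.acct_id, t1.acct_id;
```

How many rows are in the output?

11

RIGHT JOIN keeps every row from `txns`; unmatched rows get NULL for `accounts`'s columns.
Matching on t1.acct_id = t2.acct_id. A NULL in a compared column never satisfies the condition.
Matched pairs: 10; unmatched t2 rows kept: 1.
Total: 10 matched + 1 padded = 11 rows.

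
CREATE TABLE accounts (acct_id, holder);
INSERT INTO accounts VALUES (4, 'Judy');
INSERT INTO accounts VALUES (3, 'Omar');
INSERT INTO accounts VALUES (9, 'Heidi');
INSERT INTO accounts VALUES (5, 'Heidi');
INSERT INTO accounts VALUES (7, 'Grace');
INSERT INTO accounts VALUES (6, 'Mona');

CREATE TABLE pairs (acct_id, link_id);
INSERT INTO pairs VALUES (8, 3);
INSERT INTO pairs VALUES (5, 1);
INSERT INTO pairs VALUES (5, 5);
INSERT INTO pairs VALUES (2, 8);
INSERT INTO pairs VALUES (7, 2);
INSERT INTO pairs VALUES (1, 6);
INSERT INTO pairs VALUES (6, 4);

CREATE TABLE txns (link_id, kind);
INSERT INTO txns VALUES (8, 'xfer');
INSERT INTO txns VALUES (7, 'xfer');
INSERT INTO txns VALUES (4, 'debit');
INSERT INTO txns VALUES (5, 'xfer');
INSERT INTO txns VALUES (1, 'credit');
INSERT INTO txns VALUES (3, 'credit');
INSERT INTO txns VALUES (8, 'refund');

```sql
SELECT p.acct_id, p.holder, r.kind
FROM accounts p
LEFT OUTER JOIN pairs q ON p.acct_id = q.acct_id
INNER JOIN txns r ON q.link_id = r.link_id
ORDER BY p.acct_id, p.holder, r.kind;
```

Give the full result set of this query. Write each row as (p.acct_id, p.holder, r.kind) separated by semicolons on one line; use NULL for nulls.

(5, Heidi, credit); (5, Heidi, xfer); (6, Mona, debit)

Joins associate left-to-right: accounts LEFT JOIN pairs on acct_id gives 7 intermediate row(s).
Then INNER JOIN `txns r` on link_id: keep only rows whose q.link_id appears in r.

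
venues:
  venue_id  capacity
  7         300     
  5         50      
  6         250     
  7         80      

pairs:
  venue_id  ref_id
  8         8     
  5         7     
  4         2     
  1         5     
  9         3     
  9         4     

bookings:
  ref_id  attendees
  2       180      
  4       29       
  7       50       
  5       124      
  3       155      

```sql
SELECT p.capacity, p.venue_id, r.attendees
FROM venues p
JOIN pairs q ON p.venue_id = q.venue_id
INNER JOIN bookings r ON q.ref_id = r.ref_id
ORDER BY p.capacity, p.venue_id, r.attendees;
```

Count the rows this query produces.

Step 1 — p INNER JOIN q on venue_id → 1 row(s).
Then INNER JOIN `bookings r` on ref_id: keep only rows whose q.ref_id appears in r.
Result: 1 row(s).

1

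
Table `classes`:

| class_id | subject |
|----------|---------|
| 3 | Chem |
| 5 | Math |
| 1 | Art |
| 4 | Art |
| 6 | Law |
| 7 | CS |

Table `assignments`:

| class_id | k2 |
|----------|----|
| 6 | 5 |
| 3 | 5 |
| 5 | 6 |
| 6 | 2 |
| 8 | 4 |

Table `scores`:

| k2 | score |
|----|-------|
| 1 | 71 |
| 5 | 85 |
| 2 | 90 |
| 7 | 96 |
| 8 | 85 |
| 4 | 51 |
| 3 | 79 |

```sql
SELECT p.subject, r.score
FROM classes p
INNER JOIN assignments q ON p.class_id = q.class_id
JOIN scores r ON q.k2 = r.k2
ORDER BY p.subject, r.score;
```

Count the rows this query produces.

Evaluate left to right. First `classes p INNER JOIN assignments q` on class_id: 4 row(s).
Then INNER JOIN `scores r` on k2: keep only rows whose q.k2 appears in r.
Result: 3 row(s).

3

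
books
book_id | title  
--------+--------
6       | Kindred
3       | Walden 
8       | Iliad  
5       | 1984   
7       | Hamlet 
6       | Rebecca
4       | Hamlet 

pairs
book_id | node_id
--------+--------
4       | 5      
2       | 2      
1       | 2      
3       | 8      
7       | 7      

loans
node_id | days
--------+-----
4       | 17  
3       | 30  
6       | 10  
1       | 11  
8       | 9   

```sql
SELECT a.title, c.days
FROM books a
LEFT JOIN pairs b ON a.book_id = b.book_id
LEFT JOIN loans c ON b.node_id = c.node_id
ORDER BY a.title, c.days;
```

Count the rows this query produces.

7

Step 1 — a LEFT JOIN b on book_id → 7 row(s).
Then LEFT JOIN `loans c` on node_id: each of those 7 rows is kept; rows whose b.node_id has no match in c get NULL for c's columns.
Result: 7 row(s).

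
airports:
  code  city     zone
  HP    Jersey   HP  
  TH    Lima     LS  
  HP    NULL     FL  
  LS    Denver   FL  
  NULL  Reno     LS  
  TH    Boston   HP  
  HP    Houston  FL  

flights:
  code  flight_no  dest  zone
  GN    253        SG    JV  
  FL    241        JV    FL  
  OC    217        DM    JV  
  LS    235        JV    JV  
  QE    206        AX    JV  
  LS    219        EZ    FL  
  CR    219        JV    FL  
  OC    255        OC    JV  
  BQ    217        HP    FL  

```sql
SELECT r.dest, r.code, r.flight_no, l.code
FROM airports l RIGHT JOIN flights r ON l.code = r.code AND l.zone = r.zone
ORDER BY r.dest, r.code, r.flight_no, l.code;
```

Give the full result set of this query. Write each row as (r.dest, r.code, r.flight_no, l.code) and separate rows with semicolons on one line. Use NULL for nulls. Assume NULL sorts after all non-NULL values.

(AX, QE, 206, NULL); (DM, OC, 217, NULL); (EZ, LS, 219, LS); (HP, BQ, 217, NULL); (JV, CR, 219, NULL); (JV, FL, 241, NULL); (JV, LS, 235, NULL); (OC, OC, 255, NULL); (SG, GN, 253, NULL)

RIGHT JOIN keeps every row from `flights`; unmatched rows get NULL for `airports`'s columns.
Matching on l.code = r.code AND l.zone = r.zone. A NULL in a compared column never satisfies the condition.
- l[0] code=HP, zone=HP → no match.
- l[1] code=TH, zone=LS → no match.
- l[2] code=HP, zone=FL → no match.
- l[3] code=LS, zone=FL → 1 match(es) in r → 1 row(s).
- l[4] code=NULL, zone=LS → no match.
- l[5] code=TH, zone=HP → no match.
- l[6] code=HP, zone=FL → no match.
- 8 r row(s) had no l match → kept, l columns NULL.
After projecting and ordering:
r.dest | r.code | r.flight_no | l.code
AX | QE | 206 | NULL
DM | OC | 217 | NULL
EZ | LS | 219 | LS
HP | BQ | 217 | NULL
JV | CR | 219 | NULL
JV | FL | 241 | NULL
JV | LS | 235 | NULL
OC | OC | 255 | NULL
SG | GN | 253 | NULL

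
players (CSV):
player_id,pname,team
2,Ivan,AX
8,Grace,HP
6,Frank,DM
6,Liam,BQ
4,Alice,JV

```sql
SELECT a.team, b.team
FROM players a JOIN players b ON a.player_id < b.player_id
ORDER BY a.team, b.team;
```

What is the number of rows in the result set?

9

INNER JOIN keeps only pairs where the ON condition holds.
Matching on a.player_id < b.player_id.
- player_id=2: 4 matching b row(s), so 4 row(s) emitted.
- player_id=8: no matching b row, dropped.
- player_id=6: 1 matching b row(s), so 1 row(s) emitted.
- player_id=6: 1 matching b row(s), so 1 row(s) emitted.
- player_id=4: 3 matching b row(s), so 3 row(s) emitted.
Total: 9 rows.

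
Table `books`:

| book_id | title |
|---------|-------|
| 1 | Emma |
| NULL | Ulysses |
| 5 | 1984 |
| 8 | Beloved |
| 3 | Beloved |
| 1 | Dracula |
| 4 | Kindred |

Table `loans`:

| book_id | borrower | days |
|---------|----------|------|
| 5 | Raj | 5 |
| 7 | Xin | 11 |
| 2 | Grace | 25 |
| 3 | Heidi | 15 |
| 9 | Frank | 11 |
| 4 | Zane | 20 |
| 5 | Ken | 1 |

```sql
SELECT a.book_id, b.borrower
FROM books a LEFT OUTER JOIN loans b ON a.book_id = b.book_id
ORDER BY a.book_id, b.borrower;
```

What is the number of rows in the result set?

8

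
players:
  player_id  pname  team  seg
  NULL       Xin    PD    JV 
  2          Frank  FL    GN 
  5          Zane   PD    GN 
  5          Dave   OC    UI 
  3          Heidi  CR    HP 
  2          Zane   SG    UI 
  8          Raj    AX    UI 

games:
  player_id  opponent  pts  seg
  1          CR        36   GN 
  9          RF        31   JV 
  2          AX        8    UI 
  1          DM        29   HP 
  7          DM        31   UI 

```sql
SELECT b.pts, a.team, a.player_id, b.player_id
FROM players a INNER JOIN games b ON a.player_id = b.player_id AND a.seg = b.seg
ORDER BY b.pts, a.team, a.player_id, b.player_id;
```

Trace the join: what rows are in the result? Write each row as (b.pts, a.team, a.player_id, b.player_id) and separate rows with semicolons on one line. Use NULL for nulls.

INNER JOIN keeps only pairs where the ON condition holds.
Matching on a.player_id = b.player_id AND a.seg = b.seg. A NULL in a compared column never satisfies the condition.
Matched pairs: 1.

(8, SG, 2, 2)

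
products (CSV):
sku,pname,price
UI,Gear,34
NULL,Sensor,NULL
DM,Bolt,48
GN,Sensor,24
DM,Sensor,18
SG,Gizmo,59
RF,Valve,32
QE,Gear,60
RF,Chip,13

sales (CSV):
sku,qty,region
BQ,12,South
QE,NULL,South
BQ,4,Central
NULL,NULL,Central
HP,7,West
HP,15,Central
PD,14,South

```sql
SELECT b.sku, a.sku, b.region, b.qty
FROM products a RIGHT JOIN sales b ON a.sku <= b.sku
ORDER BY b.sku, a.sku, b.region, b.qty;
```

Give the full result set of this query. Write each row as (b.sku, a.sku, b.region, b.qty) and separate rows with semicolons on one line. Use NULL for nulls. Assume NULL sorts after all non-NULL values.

(BQ, NULL, Central, 4); (BQ, NULL, South, 12); (HP, DM, Central, 15); (HP, DM, Central, 15); (HP, DM, West, 7); (HP, DM, West, 7); (HP, GN, Central, 15); (HP, GN, West, 7); (PD, DM, South, 14); (PD, DM, South, 14); (PD, GN, South, 14); (QE, DM, South, NULL); (QE, DM, South, NULL); (QE, GN, South, NULL); (QE, QE, South, NULL); (NULL, NULL, Central, NULL)

RIGHT JOIN keeps every row from `sales`; unmatched rows get NULL for `products`'s columns.
Matching on a.sku <= b.sku. A NULL in a compared column never satisfies the condition.
Matched pairs: 13; unmatched b rows kept: 3.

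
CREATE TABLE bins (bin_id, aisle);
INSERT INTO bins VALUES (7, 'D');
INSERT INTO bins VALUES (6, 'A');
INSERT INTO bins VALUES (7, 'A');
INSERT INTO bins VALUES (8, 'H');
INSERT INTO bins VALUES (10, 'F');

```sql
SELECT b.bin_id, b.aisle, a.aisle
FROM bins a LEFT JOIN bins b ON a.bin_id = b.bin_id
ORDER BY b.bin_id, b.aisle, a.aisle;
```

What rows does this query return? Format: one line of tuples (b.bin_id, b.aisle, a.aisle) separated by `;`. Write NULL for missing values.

(6, A, A); (7, A, A); (7, A, D); (7, D, A); (7, D, D); (8, H, H); (10, F, F)

LEFT JOIN keeps every row from `bins a`; unmatched rows get NULL for `bins b`'s columns.
Matching on a.bin_id = b.bin_id.
- a row (bin_id=7): matches 2 b row(s) → 2 output row(s).
- a row (bin_id=6): matches 1 b row(s) → 1 output row(s).
- a row (bin_id=7): matches 2 b row(s) → 2 output row(s).
- a row (bin_id=8): matches 1 b row(s) → 1 output row(s).
- a row (bin_id=10): matches 1 b row(s) → 1 output row(s).
After projecting and ordering:
b.bin_id | b.aisle | a.aisle
6 | A | A
7 | A | A
7 | A | D
7 | D | A
7 | D | D
8 | H | H
10 | F | F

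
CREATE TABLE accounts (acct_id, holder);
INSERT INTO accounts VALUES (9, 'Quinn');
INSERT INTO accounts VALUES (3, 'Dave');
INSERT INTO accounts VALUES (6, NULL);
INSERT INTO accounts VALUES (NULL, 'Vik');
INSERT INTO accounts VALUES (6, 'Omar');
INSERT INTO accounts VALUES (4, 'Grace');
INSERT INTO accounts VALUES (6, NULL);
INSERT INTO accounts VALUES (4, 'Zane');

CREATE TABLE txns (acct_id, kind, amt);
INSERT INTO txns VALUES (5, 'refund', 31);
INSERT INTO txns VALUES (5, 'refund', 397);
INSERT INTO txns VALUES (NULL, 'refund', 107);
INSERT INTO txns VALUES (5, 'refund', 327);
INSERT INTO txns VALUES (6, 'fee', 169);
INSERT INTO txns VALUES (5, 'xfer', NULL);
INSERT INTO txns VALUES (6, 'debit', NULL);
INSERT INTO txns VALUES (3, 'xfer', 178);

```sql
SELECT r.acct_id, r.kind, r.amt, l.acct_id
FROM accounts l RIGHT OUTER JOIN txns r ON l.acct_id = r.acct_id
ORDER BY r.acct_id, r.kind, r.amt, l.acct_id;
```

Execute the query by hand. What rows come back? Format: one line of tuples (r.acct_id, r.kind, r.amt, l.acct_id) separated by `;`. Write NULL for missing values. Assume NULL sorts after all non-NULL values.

RIGHT JOIN keeps every row from `txns`; unmatched rows get NULL for `accounts`'s columns.
Matching on l.acct_id = r.acct_id. A NULL in a compared column never satisfies the condition.
- l[0] acct_id=9 → no match.
- l[1] acct_id=3 → 1 match(es) in r → 1 row(s).
- l[2] acct_id=6 → 2 match(es) in r → 2 row(s).
- l[3] acct_id=NULL → no match.
- l[4] acct_id=6 → 2 match(es) in r → 2 row(s).
- l[5] acct_id=4 → no match.
- l[6] acct_id=6 → 2 match(es) in r → 2 row(s).
- l[7] acct_id=4 → no match.
- 5 r row(s) had no l match → kept, l columns NULL.

(3, xfer, 178, 3); (5, refund, 31, NULL); (5, refund, 327, NULL); (5, refund, 397, NULL); (5, xfer, NULL, NULL); (6, debit, NULL, 6); (6, debit, NULL, 6); (6, debit, NULL, 6); (6, fee, 169, 6); (6, fee, 169, 6); (6, fee, 169, 6); (NULL, refund, 107, NULL)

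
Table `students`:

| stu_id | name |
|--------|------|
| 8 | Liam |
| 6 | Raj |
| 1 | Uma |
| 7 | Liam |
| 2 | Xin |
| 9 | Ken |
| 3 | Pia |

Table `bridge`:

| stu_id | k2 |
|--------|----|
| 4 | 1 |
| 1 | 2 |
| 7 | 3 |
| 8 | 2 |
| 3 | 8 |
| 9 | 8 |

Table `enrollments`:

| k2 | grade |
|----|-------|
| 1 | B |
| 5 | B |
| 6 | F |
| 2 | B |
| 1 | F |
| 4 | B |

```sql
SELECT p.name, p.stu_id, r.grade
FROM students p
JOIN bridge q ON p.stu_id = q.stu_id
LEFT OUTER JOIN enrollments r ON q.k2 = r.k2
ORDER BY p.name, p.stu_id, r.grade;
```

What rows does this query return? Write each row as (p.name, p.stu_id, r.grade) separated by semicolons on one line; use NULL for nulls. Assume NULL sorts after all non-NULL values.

(Ken, 9, NULL); (Liam, 7, NULL); (Liam, 8, B); (Pia, 3, NULL); (Uma, 1, B)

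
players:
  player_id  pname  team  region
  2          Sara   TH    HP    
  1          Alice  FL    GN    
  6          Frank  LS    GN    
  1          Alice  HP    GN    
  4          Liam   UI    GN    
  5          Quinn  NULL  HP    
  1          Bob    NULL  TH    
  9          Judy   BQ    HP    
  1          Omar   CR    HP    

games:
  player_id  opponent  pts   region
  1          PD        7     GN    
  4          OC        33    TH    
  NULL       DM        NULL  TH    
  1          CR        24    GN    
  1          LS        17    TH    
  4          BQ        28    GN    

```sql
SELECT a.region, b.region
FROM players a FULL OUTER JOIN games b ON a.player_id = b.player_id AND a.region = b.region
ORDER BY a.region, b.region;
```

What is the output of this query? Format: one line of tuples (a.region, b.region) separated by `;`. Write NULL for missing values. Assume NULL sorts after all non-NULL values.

(GN, GN); (GN, GN); (GN, GN); (GN, GN); (GN, GN); (GN, NULL); (HP, NULL); (HP, NULL); (HP, NULL); (HP, NULL); (TH, TH); (NULL, TH); (NULL, TH)

FULL OUTER JOIN keeps every row from both sides; unmatched rows get NULL for the other side's columns.
Matching on a.player_id = b.player_id AND a.region = b.region. A NULL in a compared column never satisfies the condition.
- a[0] player_id=2, region=HP → no match; kept with NULLs on the b side.
- a[1] player_id=1, region=GN → 2 match(es) in b → 2 row(s).
- a[2] player_id=6, region=GN → no match; kept with NULLs on the b side.
- a[3] player_id=1, region=GN → 2 match(es) in b → 2 row(s).
- a[4] player_id=4, region=GN → 1 match(es) in b → 1 row(s).
- a[5] player_id=5, region=HP → no match; kept with NULLs on the b side.
- a[6] player_id=1, region=TH → 1 match(es) in b → 1 row(s).
- a[7] player_id=9, region=HP → no match; kept with NULLs on the b side.
- a[8] player_id=1, region=HP → no match; kept with NULLs on the b side.
- 2 b row(s) had no a match → kept, a columns NULL.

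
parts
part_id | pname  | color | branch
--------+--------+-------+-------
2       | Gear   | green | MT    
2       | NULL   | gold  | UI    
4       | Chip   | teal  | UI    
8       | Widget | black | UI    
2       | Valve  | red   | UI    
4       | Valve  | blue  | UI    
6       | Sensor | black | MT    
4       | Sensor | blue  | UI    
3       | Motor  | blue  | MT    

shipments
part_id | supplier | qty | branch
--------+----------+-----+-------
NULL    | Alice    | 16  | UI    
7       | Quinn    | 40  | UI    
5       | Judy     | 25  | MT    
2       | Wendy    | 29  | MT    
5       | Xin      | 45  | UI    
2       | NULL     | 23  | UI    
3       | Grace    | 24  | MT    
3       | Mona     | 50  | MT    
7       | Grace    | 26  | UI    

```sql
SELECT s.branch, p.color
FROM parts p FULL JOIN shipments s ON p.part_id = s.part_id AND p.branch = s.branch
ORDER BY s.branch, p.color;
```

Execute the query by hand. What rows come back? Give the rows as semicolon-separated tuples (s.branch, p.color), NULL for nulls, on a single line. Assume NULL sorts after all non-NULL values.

FULL OUTER JOIN keeps every row from both sides; unmatched rows get NULL for the other side's columns.
Matching on p.part_id = s.part_id AND p.branch = s.branch. A NULL in a compared column never satisfies the condition.
- part_id=2, branch=MT: 1 matching s row(s), so 1 row(s) emitted.
- part_id=2, branch=UI: 1 matching s row(s), so 1 row(s) emitted.
- part_id=4, branch=UI: no s row matches, row kept with s columns NULL.
- part_id=8, branch=UI: no s row matches, row kept with s columns NULL.
- part_id=2, branch=UI: 1 matching s row(s), so 1 row(s) emitted.
- part_id=4, branch=UI: no s row matches, row kept with s columns NULL.
- part_id=6, branch=MT: no s row matches, row kept with s columns NULL.
- part_id=4, branch=UI: no s row matches, row kept with s columns NULL.
- part_id=3, branch=MT: 2 matching s row(s), so 2 row(s) emitted.
- plus 5 unmatched s row(s), each kept with NULL p columns.

(MT, blue); (MT, blue); (MT, green); (MT, NULL); (UI, gold); (UI, red); (UI, NULL); (UI, NULL); (UI, NULL); (UI, NULL); (NULL, black); (NULL, black); (NULL, blue); (NULL, blue); (NULL, teal)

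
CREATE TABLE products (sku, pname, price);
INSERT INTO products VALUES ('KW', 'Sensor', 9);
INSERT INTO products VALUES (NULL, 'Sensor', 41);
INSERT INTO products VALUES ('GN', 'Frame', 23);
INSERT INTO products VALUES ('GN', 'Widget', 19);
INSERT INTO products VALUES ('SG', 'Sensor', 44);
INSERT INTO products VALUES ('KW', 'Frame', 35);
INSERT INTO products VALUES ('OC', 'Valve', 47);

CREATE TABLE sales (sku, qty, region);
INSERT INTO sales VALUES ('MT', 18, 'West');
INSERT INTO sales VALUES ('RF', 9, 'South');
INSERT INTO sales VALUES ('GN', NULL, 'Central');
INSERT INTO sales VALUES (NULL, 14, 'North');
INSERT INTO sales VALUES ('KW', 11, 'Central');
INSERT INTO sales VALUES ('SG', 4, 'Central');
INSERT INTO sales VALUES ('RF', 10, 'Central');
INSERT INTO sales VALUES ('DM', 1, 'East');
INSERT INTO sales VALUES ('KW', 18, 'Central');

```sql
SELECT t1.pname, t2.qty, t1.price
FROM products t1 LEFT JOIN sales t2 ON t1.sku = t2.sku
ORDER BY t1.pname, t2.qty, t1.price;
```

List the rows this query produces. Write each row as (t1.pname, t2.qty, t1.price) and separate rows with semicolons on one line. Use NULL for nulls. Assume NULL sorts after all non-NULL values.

(Frame, 11, 35); (Frame, 18, 35); (Frame, NULL, 23); (Sensor, 4, 44); (Sensor, 11, 9); (Sensor, 18, 9); (Sensor, NULL, 41); (Valve, NULL, 47); (Widget, NULL, 19)

LEFT JOIN keeps every row from `products`; unmatched rows get NULL for `sales`'s columns.
Matching on t1.sku = t2.sku. A NULL in a compared column never satisfies the condition.
Matched pairs: 7; unmatched t1 rows kept: 2.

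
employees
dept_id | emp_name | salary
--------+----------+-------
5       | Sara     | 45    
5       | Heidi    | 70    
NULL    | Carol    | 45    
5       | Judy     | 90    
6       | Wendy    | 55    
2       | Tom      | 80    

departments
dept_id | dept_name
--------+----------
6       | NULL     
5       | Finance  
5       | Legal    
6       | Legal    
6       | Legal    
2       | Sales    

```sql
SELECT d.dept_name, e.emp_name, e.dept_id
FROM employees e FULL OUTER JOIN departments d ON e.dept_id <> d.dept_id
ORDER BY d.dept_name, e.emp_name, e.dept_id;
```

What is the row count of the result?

21

FULL OUTER JOIN keeps every row from both sides; unmatched rows get NULL for the other side's columns.
Matching on e.dept_id <> d.dept_id. A NULL in a compared column never satisfies the condition.
Matched pairs: 20; unmatched e rows kept: 1; unmatched d rows kept: 0.
Total: 20 matched + 1 padded = 21 rows.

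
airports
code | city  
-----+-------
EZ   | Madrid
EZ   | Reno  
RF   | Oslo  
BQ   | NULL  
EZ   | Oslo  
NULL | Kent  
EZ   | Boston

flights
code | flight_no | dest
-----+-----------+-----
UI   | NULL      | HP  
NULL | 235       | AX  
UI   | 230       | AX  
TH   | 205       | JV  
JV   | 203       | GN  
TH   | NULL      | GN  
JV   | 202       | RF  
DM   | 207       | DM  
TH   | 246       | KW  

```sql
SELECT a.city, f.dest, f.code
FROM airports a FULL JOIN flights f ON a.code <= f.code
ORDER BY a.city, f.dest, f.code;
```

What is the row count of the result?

FULL OUTER JOIN keeps every row from both sides; unmatched rows get NULL for the other side's columns.
Matching on a.code <= f.code. A NULL in a compared column never satisfies the condition.
- a[0] code=EZ → 7 match(es) in f → 7 row(s).
- a[1] code=EZ → 7 match(es) in f → 7 row(s).
- a[2] code=RF → 5 match(es) in f → 5 row(s).
- a[3] code=BQ → 8 match(es) in f → 8 row(s).
- a[4] code=EZ → 7 match(es) in f → 7 row(s).
- a[5] code=NULL → no match; kept with NULLs on the f side.
- a[6] code=EZ → 7 match(es) in f → 7 row(s).
- 1 row(s) from f found no a partner → padded with NULL.
Total: 41 matched + 2 padded = 43 rows.

43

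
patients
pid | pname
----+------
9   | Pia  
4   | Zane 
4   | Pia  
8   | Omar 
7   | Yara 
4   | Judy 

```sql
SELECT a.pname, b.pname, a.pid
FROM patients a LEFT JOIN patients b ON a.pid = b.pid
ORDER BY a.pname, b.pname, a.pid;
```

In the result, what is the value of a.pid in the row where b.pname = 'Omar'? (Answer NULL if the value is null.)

8

LEFT JOIN keeps every row from `patients a`; unmatched rows get NULL for `patients b`'s columns.
Matching on a.pid = b.pid.
- pid=9: 1 matching b row(s), so 1 row(s) emitted.
- pid=4: 3 matching b row(s), so 3 row(s) emitted.
- pid=4: 3 matching b row(s), so 3 row(s) emitted.
- pid=8: 1 matching b row(s), so 1 row(s) emitted.
- pid=7: 1 matching b row(s), so 1 row(s) emitted.
- pid=4: 3 matching b row(s), so 3 row(s) emitted.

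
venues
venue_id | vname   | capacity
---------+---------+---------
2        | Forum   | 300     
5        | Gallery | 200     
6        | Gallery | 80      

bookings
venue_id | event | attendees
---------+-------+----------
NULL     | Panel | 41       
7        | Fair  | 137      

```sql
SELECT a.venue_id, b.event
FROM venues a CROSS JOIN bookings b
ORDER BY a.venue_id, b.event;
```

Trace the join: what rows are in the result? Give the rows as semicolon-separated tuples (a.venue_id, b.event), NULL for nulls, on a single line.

CROSS JOIN pairs every row of `venues` with every row of `bookings`: 3 × 2 = 6 rows.
After projecting and ordering:
a.venue_id | b.event
2 | Fair
2 | Panel
5 | Fair
5 | Panel
6 | Fair
6 | Panel

(2, Fair); (2, Panel); (5, Fair); (5, Panel); (6, Fair); (6, Panel)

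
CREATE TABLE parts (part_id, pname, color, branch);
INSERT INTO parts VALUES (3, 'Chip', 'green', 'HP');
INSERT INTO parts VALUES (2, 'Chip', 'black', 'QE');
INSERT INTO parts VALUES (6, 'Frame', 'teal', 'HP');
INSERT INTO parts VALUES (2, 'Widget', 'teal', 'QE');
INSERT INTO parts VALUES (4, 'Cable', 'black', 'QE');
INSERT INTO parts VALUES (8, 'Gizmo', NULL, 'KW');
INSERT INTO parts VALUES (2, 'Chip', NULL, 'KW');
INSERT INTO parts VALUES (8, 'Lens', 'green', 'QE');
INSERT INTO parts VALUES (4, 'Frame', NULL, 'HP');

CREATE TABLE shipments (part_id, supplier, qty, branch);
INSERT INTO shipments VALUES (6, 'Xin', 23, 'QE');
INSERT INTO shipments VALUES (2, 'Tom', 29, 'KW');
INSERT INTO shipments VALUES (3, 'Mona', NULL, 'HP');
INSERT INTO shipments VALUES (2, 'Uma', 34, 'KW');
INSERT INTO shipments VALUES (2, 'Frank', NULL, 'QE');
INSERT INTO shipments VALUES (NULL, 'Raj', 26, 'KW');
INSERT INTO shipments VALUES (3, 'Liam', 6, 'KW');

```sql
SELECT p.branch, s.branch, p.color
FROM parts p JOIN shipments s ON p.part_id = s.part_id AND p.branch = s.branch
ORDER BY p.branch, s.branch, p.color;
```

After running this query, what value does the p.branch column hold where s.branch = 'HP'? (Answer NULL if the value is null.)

INNER JOIN keeps only pairs where the ON condition holds.
Matching on p.part_id = s.part_id AND p.branch = s.branch. A NULL in a compared column never satisfies the condition.
- p row (part_id=3, branch=HP): matches 1 s row(s) → 1 output row(s).
- p row (part_id=2, branch=QE): matches 1 s row(s) → 1 output row(s).
- p row (part_id=6, branch=HP): no match → dropped.
- p row (part_id=2, branch=QE): matches 1 s row(s) → 1 output row(s).
- p row (part_id=4, branch=QE): no match → dropped.
- p row (part_id=8, branch=KW): no match → dropped.
- p row (part_id=2, branch=KW): matches 2 s row(s) → 2 output row(s).
- p row (part_id=8, branch=QE): no match → dropped.
- p row (part_id=4, branch=HP): no match → dropped.

HP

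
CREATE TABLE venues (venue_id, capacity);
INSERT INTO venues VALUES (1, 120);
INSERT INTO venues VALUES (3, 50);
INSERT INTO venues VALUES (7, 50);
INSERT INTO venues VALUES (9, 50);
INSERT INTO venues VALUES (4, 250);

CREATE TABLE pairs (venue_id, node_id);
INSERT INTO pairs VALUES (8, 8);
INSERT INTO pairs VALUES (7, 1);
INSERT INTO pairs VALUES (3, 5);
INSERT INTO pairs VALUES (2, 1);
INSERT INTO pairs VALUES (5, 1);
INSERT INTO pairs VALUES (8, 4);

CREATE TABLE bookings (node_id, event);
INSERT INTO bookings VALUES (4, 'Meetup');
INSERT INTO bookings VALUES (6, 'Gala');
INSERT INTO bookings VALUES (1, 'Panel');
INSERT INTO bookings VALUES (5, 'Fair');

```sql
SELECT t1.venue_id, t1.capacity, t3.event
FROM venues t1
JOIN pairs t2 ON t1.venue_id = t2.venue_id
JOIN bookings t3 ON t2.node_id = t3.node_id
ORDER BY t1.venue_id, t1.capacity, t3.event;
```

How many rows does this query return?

2

Step 1 — t1 INNER JOIN t2 on venue_id → 2 row(s).
Then INNER JOIN `bookings t3` on node_id: keep only rows whose t2.node_id appears in t3.
Result: 2 row(s).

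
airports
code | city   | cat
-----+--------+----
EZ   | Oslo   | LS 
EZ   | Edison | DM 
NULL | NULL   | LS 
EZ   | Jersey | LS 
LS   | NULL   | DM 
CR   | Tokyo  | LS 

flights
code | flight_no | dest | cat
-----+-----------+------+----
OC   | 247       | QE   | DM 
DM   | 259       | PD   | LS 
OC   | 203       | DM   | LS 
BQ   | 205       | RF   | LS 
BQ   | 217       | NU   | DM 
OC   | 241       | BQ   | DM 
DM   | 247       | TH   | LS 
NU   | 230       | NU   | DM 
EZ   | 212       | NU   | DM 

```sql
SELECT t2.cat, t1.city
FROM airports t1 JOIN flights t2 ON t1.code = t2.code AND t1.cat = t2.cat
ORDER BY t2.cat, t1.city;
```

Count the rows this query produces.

1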